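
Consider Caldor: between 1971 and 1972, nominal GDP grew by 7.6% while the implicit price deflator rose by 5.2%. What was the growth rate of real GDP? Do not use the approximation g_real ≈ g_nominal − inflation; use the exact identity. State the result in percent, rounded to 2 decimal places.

(1 + g_nom) = (1 + g_real)(1 + π), so g_real = 1.0760 / 1.0520 − 1 = 0.02281.

2.28%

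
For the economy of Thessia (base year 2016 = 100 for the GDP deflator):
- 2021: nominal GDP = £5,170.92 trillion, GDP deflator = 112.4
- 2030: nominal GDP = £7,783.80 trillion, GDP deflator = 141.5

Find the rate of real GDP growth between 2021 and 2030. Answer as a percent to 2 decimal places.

Real GDP 2021 = 5170.92 / 1.124 = 4600.46.
Real GDP 2030 = 7783.80 / 1.415 = 5500.92.
Real growth = 5500.92 / 4600.46 − 1 = 0.1957.

19.57%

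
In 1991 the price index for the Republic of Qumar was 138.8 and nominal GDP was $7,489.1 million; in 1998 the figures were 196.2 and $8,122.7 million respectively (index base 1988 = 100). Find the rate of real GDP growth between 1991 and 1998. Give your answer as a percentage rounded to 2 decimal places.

-23.27%

Deflate each year: 1991 → 7489.1/1.388 = 5395.61; 1998 → 8122.7/1.962 = 4140.01.
So real GDP changed by 4140.01/5395.61 − 1 = -0.2327, i.e. -23.27%.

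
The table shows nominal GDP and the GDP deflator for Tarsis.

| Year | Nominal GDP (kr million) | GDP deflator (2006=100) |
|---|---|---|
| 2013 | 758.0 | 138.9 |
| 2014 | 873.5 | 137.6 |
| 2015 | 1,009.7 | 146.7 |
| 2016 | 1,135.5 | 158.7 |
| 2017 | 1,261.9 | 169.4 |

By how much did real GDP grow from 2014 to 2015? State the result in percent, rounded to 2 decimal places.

8.42%

Real GDP 2014 = 873.5/1.376 = 634.81.
Real GDP 2015 = 1009.7/1.467 = 688.28.
Change = 688.28/634.81 − 1 = 0.0842.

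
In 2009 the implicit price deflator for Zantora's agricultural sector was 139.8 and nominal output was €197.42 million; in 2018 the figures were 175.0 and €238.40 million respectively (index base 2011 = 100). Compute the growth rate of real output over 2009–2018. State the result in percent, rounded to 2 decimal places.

-3.53%

Real output 2009 = 197.42 / 1.398 = 141.22.
Real output 2018 = 238.40 / 1.750 = 136.23.
Real growth = 136.23 / 141.22 − 1 = -0.0353.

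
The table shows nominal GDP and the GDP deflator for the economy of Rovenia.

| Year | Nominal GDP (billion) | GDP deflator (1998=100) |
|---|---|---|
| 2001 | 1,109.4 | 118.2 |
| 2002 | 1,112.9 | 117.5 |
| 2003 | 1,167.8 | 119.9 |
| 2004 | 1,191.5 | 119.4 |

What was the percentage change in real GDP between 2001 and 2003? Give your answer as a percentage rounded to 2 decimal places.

Real GDP 2001 = 1109.4/1.182 = 938.58.
Real GDP 2003 = 1167.8/1.199 = 973.98.
Change = 973.98/938.58 − 1 = 0.0377.

3.77%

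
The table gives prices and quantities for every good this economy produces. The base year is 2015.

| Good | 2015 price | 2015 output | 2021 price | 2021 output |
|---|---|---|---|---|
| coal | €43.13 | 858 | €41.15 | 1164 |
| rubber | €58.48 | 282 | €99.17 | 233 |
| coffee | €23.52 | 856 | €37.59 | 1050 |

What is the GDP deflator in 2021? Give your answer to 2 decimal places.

124.79

Nominal GDP 2021 = 41.15·1164 + 99.17·233 + 37.59·1050 = 110474.71.
Real GDP 2021 (at 2015 prices) = 43.13·1164 + 58.48·233 + 23.52·1050 = 88525.16.
Deflator = Nominal/Real × 100 = 110474.71/88525.16 × 100 = 124.795.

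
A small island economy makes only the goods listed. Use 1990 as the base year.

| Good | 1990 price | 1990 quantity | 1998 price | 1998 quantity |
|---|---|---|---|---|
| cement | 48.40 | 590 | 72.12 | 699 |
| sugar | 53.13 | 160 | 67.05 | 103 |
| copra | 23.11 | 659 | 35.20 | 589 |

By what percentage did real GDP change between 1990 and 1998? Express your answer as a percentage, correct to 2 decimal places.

1.20%

Real GDP 1990 = Nominal GDP 1990 = 48.40·590 + 53.13·160 + 23.11·659 = 52286.29.
Real GDP 1998 (at 1990 prices) = 48.40·699 + 53.13·103 + 23.11·589 = 52915.78.
Real growth = 52915.78/52286.29 − 1 = 0.0120.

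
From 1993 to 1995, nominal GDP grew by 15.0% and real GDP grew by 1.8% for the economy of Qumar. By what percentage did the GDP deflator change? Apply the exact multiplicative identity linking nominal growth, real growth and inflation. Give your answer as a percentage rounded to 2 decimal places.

12.97%

(1 + g_nom) = (1 + g_real)(1 + π), so π = 1.1500 / 1.0180 − 1 = 0.12967.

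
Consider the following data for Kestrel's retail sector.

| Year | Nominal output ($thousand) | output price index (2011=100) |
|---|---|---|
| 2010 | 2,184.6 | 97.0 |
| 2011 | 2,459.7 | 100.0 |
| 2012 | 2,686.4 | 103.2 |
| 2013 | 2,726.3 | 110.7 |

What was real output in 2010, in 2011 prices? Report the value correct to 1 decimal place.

$2,252.2 thousand

Real output 2010 = 2184.6 / 0.970 = 2252.16.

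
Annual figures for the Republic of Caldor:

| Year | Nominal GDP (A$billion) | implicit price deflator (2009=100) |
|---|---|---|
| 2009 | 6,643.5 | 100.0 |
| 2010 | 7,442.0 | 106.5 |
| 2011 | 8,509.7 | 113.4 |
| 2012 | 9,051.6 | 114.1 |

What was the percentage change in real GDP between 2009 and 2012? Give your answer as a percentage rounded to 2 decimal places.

19.41%

Real GDP 2009 = 6643.5/1.000 = 6643.50.
Real GDP 2012 = 9051.6/1.141 = 7933.04.
Change = 7933.04/6643.50 − 1 = 0.1941.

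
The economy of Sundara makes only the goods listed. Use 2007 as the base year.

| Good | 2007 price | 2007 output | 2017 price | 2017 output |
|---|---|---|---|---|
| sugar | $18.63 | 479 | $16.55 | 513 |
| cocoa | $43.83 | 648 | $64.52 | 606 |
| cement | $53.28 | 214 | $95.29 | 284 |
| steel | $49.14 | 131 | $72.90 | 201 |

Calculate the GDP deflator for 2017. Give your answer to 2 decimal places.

146.10

Nominal GDP 2017 = 16.55·513 + 64.52·606 + 95.29·284 + 72.90·201 = 89304.53.
Real GDP 2017 (at 2007 prices) = 18.63·513 + 43.83·606 + 53.28·284 + 49.14·201 = 61126.83.
Deflator = Nominal/Real × 100 = 89304.53/61126.83 × 100 = 146.097.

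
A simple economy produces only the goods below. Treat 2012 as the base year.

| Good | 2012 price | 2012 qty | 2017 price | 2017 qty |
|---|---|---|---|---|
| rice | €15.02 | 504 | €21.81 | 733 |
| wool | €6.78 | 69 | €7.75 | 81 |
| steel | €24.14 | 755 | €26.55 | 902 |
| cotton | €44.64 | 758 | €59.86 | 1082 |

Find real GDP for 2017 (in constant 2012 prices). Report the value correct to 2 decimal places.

Real GDP 2017 = Σ (p_2012 × q_2017) = 15.02·733 + 6.78·81 + 24.14·902 + 44.64·1082 = 81633.60.

€81633.60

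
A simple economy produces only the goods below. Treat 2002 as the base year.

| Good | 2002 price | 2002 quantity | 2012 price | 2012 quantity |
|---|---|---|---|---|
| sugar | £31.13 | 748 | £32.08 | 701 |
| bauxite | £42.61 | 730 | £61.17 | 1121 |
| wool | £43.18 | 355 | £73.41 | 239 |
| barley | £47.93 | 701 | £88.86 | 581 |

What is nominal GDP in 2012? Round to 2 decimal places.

£160232.30

Nominal GDP 2012 = Σ (p_2012 × q_2012) = 32.08·701 + 61.17·1121 + 73.41·239 + 88.86·581 = 160232.30.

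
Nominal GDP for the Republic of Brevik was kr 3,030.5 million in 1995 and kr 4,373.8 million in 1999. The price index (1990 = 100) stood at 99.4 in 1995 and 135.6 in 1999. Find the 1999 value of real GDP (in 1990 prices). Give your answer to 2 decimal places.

Real GDP = Nominal / (price index/100) = 4373.8 / 1.356 = 3225.52.

kr 3,225.52 million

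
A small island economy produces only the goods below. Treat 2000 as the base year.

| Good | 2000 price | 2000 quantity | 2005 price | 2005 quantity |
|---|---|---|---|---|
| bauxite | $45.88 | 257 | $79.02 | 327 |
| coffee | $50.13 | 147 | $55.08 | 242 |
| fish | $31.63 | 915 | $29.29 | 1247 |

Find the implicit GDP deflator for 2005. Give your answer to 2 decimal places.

Nominal GDP 2005 = 79.02·327 + 55.08·242 + 29.29·1247 = 75693.53.
Real GDP 2005 (at 2000 prices) = 45.88·327 + 50.13·242 + 31.63·1247 = 66576.83.
Deflator = Nominal/Real × 100 = 75693.53/66576.83 × 100 = 113.694.

113.69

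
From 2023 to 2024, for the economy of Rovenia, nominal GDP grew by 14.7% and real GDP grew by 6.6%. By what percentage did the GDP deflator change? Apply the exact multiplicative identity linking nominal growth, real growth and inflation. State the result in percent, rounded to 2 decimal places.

(1 + g_nom) = (1 + g_real)(1 + π), so π = 1.1470 / 1.0660 − 1 = 0.07598.

7.60%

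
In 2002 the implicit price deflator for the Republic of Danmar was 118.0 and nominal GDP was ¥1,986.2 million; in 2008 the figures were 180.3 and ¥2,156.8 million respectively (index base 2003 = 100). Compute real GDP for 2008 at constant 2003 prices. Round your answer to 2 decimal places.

Real GDP = Nominal / (implicit price deflator/100) = 2156.8 / 1.803 = 1196.23.

¥1,196.23 million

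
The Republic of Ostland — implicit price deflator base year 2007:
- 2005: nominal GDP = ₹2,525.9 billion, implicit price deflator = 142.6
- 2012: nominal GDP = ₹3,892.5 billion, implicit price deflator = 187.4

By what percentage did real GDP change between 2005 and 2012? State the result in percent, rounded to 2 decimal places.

Real GDP 2005 = 2525.9 / 1.426 = 1771.32.
Real GDP 2012 = 3892.5 / 1.874 = 2077.11.
Real growth = 2077.11 / 1771.32 − 1 = 0.1726.

17.26%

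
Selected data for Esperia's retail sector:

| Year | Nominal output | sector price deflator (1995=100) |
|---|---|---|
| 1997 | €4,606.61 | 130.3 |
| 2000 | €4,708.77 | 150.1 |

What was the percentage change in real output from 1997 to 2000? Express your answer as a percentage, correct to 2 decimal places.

Real output 1997 = 4606.61 / 1.303 = 3535.39.
Real output 2000 = 4708.77 / 1.501 = 3137.09.
Real growth = 3137.09 / 3535.39 − 1 = -0.1127.

-11.27%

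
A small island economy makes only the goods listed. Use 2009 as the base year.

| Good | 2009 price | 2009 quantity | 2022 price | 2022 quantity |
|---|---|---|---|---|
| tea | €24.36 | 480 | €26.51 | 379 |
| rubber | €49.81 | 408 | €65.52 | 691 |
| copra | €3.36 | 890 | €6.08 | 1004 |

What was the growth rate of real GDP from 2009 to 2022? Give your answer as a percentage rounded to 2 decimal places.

34.33%

Real GDP 2009 = Nominal GDP 2009 = 24.36·480 + 49.81·408 + 3.36·890 = 35005.68.
Real GDP 2022 (at 2009 prices) = 24.36·379 + 49.81·691 + 3.36·1004 = 47024.59.
Real growth = 47024.59/35005.68 − 1 = 0.3433.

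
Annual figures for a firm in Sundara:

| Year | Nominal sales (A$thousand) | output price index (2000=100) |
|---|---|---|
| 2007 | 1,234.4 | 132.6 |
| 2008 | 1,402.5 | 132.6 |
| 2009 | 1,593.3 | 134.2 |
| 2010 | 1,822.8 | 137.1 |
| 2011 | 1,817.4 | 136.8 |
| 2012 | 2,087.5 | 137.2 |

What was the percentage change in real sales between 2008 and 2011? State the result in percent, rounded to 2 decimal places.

Real sales 2008 = 1402.5/1.326 = 1057.69.
Real sales 2011 = 1817.4/1.368 = 1328.51.
Change = 1328.51/1057.69 − 1 = 0.2560.

25.60%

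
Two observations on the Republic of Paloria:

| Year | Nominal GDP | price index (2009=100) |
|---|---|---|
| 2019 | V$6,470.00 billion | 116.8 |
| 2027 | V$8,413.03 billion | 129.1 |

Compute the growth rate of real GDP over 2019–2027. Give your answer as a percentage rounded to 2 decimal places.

17.64%

Deflate each year: 2019 → 6470.00/1.168 = 5539.38; 2027 → 8413.03/1.291 = 6516.68.
So real GDP changed by 6516.68/5539.38 − 1 = 0.1764, i.e. 17.64%.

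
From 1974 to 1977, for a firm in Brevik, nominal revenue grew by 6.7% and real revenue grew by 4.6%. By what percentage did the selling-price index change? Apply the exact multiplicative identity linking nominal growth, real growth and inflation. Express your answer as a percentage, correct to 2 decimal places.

(1 + g_nom) = (1 + g_real)(1 + π), so π = 1.0670 / 1.0460 − 1 = 0.02008.

2.01%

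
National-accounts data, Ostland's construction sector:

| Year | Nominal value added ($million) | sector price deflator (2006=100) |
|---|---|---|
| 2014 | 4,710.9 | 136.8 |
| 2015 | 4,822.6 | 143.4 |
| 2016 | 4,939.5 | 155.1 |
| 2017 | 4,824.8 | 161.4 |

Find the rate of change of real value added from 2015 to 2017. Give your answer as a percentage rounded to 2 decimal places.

Real value added 2015 = 4822.6/1.434 = 3363.04.
Real value added 2017 = 4824.8/1.614 = 2989.34.
Change = 2989.34/3363.04 − 1 = -0.1111.

-11.11%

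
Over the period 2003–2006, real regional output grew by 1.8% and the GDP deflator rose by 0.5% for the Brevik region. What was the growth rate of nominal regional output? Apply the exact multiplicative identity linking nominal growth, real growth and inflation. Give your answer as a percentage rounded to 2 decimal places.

2.31%

(1 + g_nom) = (1 + g_real)(1 + π) = 1.0180 × 1.0050 = 1.02309.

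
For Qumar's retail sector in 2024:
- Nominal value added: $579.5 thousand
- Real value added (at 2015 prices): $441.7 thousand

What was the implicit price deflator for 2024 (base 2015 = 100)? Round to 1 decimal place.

implicit price deflator = (Nominal / Real) × 100 = 579.5 / 441.7 × 100 = 131.20.

131.2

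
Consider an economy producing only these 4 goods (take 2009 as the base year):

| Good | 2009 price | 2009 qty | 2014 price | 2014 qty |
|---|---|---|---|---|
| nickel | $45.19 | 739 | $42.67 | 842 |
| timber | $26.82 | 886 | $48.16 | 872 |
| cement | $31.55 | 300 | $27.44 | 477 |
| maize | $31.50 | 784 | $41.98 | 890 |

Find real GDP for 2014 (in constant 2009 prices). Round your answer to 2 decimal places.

$104521.37

Real GDP 2014 = Σ (p_2009 × q_2014) = 45.19·842 + 26.82·872 + 31.55·477 + 31.50·890 = 104521.37.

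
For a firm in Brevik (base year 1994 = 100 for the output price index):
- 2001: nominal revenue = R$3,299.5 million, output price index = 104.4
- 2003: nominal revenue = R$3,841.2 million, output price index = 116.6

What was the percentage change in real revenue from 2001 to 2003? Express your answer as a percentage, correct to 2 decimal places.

4.24%

Real revenue 2001 = 3299.5 / 1.044 = 3160.44.
Real revenue 2003 = 3841.2 / 1.166 = 3294.34.
Real growth = 3294.34 / 3160.44 − 1 = 0.0424.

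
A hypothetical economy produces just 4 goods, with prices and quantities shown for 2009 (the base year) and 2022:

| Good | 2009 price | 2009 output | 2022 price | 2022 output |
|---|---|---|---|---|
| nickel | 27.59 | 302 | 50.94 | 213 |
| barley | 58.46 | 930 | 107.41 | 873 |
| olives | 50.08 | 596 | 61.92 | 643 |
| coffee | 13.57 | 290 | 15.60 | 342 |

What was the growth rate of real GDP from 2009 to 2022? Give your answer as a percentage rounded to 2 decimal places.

Real GDP 2009 = Nominal GDP 2009 = 27.59·302 + 58.46·930 + 50.08·596 + 13.57·290 = 96482.96.
Real GDP 2022 (at 2009 prices) = 27.59·213 + 58.46·873 + 50.08·643 + 13.57·342 = 93754.63.
Real growth = 93754.63/96482.96 − 1 = -0.0283.

-2.83%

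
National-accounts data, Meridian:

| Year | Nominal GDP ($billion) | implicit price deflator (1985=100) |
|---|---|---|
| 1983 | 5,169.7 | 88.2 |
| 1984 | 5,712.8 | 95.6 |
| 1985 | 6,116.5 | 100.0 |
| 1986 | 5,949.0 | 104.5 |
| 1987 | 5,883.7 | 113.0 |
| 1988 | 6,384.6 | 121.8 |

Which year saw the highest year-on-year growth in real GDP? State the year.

1985

1984: real = 5712.8/0.956 = 5975.73; growth vs 1983 (5861.34) = 1.95%.
1985: real = 6116.5/1.000 = 6116.50; growth vs 1984 (5975.73) = 2.36%.
1986: real = 5949.0/1.045 = 5692.82; growth vs 1985 (6116.50) = -6.93%.
1987: real = 5883.7/1.130 = 5206.81; growth vs 1986 (5692.82) = -8.54%.
1988: real = 6384.6/1.218 = 5241.87; growth vs 1987 (5206.81) = 0.67%.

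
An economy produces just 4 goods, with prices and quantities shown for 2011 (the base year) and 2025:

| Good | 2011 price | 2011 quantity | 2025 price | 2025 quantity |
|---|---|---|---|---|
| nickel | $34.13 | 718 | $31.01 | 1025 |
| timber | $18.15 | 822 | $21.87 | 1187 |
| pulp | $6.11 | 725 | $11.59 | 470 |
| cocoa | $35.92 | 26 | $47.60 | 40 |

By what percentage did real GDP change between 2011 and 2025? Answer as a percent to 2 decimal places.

35.83%

Real GDP 2011 = Nominal GDP 2011 = 34.13·718 + 18.15·822 + 6.11·725 + 35.92·26 = 44788.31.
Real GDP 2025 (at 2011 prices) = 34.13·1025 + 18.15·1187 + 6.11·470 + 35.92·40 = 60835.80.
Real growth = 60835.80/44788.31 − 1 = 0.3583.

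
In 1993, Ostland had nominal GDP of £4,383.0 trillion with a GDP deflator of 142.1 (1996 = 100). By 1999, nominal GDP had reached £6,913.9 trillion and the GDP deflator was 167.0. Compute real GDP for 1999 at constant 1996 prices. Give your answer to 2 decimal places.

Real GDP = Nominal / (GDP deflator/100) = 6913.9 / 1.670 = 4140.06.

£4,140.06 trillion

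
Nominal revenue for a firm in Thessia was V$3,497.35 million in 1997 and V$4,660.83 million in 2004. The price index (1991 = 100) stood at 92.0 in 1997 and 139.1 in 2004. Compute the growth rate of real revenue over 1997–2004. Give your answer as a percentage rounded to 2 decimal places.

Real revenue 1997 = 3497.35 / 0.920 = 3801.47.
Real revenue 2004 = 4660.83 / 1.391 = 3350.70.
Real growth = 3350.70 / 3801.47 − 1 = -0.1186.

-11.86%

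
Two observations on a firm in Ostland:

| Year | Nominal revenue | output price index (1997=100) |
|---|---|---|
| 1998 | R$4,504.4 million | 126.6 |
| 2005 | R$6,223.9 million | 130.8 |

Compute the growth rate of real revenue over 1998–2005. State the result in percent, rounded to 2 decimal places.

Deflate each year: 1998 → 4504.4/1.266 = 3557.98; 2005 → 6223.9/1.308 = 4758.33.
So real revenue changed by 4758.33/3557.98 − 1 = 0.3374, i.e. 33.74%.

33.74%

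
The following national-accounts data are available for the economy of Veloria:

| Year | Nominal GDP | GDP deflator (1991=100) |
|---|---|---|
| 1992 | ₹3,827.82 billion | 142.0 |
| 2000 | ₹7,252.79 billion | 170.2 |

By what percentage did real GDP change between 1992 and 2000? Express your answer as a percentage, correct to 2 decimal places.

Real GDP 1992 = 3827.82 / 1.420 = 2695.65.
Real GDP 2000 = 7252.79 / 1.702 = 4261.33.
Real growth = 4261.33 / 2695.65 − 1 = 0.5808.

58.08%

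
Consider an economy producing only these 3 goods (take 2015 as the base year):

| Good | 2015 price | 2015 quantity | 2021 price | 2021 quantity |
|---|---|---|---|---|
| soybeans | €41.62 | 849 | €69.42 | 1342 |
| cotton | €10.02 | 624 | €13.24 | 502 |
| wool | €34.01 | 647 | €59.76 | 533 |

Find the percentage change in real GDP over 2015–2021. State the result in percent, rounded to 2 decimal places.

24.25%

Real GDP 2015 = Nominal GDP 2015 = 41.62·849 + 10.02·624 + 34.01·647 = 63592.33.
Real GDP 2021 (at 2015 prices) = 41.62·1342 + 10.02·502 + 34.01·533 = 79011.41.
Real growth = 79011.41/63592.33 − 1 = 0.2425.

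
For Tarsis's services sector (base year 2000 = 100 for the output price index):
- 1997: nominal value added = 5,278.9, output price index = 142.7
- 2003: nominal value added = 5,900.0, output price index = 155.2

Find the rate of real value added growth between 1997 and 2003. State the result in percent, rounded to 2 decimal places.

2.76%

Deflate each year: 1997 → 5278.9/1.427 = 3699.30; 2003 → 5900.0/1.552 = 3801.55.
So real value added changed by 3801.55/3699.30 − 1 = 0.0276, i.e. 2.76%.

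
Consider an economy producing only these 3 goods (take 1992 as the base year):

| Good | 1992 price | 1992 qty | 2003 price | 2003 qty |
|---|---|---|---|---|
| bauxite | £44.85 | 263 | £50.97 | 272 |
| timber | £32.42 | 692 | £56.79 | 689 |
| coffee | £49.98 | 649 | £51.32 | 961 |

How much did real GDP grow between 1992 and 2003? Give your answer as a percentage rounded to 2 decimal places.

Real GDP 1992 = Nominal GDP 1992 = 44.85·263 + 32.42·692 + 49.98·649 = 66667.21.
Real GDP 2003 (at 1992 prices) = 44.85·272 + 32.42·689 + 49.98·961 = 82567.36.
Real growth = 82567.36/66667.21 − 1 = 0.2385.

23.85%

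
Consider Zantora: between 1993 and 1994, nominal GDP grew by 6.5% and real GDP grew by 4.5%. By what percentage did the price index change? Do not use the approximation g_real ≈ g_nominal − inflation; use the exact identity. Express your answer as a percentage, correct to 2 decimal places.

1.91%

(1 + g_nom) = (1 + g_real)(1 + π), so π = 1.0650 / 1.0450 − 1 = 0.01914.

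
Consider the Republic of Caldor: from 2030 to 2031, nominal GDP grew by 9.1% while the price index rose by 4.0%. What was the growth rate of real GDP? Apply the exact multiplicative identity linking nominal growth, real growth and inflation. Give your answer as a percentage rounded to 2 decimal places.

(1 + g_nom) = (1 + g_real)(1 + π), so g_real = 1.0910 / 1.0400 − 1 = 0.04904.

4.90%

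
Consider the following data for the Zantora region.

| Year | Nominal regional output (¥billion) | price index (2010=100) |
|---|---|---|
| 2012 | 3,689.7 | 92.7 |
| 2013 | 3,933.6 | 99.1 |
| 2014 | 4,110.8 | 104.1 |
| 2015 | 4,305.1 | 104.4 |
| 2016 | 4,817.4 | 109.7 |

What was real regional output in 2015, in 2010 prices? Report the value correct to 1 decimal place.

Real regional output 2015 = 4305.1 / 1.044 = 4123.66.

¥4,123.7 billion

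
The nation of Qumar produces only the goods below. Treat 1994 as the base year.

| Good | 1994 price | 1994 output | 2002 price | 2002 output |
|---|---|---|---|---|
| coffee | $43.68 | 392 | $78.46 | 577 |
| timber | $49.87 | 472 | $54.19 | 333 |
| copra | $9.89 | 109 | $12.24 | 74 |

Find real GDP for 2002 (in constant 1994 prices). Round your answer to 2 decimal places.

Real GDP 2002 = Σ (p_1994 × q_2002) = 43.68·577 + 49.87·333 + 9.89·74 = 42541.93.

$42541.93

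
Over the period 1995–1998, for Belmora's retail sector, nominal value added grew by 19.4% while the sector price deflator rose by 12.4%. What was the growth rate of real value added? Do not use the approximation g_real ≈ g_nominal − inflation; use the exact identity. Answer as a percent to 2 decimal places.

6.23%

(1 + g_nom) = (1 + g_real)(1 + π), so g_real = 1.1940 / 1.1240 − 1 = 0.06228.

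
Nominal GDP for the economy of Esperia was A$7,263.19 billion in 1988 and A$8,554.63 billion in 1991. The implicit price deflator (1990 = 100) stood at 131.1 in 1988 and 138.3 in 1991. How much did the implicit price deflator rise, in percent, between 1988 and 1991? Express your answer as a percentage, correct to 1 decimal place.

5.5%

Price-level change = 138.3 / 131.1 − 1 = 0.0549.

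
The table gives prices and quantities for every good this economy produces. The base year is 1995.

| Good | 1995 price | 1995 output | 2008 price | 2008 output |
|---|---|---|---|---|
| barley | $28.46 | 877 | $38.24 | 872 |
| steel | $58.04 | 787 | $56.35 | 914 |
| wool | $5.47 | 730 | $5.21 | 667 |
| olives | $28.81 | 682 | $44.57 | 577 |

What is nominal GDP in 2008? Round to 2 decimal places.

Nominal GDP 2008 = Σ (p_2008 × q_2008) = 38.24·872 + 56.35·914 + 5.21·667 + 44.57·577 = 114041.14.

$114041.14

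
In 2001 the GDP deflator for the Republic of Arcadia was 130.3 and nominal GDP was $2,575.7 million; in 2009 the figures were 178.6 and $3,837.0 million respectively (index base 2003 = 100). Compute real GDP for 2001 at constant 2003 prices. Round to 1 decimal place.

$1,976.7 million

Real GDP = Nominal / (GDP deflator/100) = 2575.7 / 1.303 = 1976.75.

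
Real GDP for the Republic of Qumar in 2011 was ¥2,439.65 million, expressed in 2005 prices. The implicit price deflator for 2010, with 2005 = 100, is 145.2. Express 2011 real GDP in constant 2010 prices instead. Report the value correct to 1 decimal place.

Real GDP in 2010 prices = Real GDP in 2005 prices × (P_2010/P_2005) = 2439.65 × 1.452 = 3542.37.

¥3,542.4 million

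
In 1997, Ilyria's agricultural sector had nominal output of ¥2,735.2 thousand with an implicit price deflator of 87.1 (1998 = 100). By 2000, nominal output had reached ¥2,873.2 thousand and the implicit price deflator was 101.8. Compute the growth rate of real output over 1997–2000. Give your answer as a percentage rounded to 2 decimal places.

Real output 1997 = 2735.2 / 0.871 = 3140.30.
Real output 2000 = 2873.2 / 1.018 = 2822.40.
Real growth = 2822.40 / 3140.30 − 1 = -0.1012.

-10.12%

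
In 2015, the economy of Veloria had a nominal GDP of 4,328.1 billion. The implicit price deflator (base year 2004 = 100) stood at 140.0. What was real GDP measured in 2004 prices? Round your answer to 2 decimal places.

Real GDP = Nominal / (implicit price deflator/100) = 4328.1 / 1.400 = 3091.50.

3,091.50 billion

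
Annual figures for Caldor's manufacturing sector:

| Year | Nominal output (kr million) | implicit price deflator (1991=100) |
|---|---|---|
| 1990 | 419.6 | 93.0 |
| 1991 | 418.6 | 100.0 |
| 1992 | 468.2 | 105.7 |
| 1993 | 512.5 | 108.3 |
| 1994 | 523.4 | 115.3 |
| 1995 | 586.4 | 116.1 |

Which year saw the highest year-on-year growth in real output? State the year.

1995

1991: real = 418.6/1.000 = 418.60; growth vs 1990 (451.18) = -7.22%.
1992: real = 468.2/1.057 = 442.95; growth vs 1991 (418.60) = 5.82%.
1993: real = 512.5/1.083 = 473.22; growth vs 1992 (442.95) = 6.83%.
1994: real = 523.4/1.153 = 453.95; growth vs 1993 (473.22) = -4.07%.
1995: real = 586.4/1.161 = 505.08; growth vs 1994 (453.95) = 11.26%.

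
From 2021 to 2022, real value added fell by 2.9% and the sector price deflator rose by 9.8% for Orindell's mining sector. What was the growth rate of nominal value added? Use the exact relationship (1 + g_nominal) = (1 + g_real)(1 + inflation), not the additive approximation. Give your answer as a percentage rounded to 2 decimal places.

6.62%

(1 + g_nom) = (1 + g_real)(1 + π) = 0.9710 × 1.0980 = 1.06616.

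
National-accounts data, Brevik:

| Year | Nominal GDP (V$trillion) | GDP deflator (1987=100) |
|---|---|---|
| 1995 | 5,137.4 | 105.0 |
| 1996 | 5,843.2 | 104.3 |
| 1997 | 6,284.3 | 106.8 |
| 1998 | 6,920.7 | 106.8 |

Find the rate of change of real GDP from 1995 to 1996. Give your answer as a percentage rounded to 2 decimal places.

14.50%

Real GDP 1995 = 5137.4/1.050 = 4892.76.
Real GDP 1996 = 5843.2/1.043 = 5602.30.
Change = 5602.30/4892.76 − 1 = 0.1450.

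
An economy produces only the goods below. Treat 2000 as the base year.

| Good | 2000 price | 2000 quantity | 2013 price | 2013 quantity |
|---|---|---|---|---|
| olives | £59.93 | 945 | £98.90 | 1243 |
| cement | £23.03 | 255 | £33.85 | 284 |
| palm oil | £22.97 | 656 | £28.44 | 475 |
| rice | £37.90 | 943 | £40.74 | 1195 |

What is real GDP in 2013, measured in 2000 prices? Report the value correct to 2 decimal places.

£137234.76

Real GDP 2013 = Σ (p_2000 × q_2013) = 59.93·1243 + 23.03·284 + 22.97·475 + 37.90·1195 = 137234.76.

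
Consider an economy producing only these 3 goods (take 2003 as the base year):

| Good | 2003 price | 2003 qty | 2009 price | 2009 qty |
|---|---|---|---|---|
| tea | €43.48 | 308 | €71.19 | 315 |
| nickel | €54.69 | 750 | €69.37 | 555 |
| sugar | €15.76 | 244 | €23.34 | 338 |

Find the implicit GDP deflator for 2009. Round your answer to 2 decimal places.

139.37

Nominal GDP 2009 = 71.19·315 + 69.37·555 + 23.34·338 = 68814.12.
Real GDP 2009 (at 2003 prices) = 43.48·315 + 54.69·555 + 15.76·338 = 49376.03.
Deflator = Nominal/Real × 100 = 68814.12/49376.03 × 100 = 139.367.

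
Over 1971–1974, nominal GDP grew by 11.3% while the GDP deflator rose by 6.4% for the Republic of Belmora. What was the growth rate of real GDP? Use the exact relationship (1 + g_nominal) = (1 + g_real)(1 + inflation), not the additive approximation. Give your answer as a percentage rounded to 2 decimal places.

(1 + g_nom) = (1 + g_real)(1 + π), so g_real = 1.1130 / 1.0640 − 1 = 0.04605.

4.61%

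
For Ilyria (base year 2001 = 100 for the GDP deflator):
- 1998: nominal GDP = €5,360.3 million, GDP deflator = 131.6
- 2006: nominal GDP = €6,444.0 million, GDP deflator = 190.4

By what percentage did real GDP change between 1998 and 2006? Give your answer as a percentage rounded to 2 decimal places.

Real GDP 1998 = 5360.3 / 1.316 = 4073.18.
Real GDP 2006 = 6444.0 / 1.904 = 3384.45.
Real growth = 3384.45 / 4073.18 − 1 = -0.1691.

-16.91%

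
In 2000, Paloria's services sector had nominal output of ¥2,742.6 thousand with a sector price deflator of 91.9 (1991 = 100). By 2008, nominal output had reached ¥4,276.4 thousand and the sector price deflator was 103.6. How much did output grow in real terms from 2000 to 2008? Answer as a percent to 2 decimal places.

Real output 2000 = 2742.6 / 0.919 = 2984.33.
Real output 2008 = 4276.4 / 1.036 = 4127.80.
Real growth = 4127.80 / 2984.33 − 1 = 0.3832.

38.32%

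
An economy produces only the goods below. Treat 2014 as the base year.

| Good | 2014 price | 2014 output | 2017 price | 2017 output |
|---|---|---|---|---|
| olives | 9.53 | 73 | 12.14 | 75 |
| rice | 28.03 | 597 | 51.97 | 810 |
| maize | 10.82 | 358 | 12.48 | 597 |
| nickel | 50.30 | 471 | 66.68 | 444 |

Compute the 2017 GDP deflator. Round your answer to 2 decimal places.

153.34

Nominal GDP 2017 = 12.14·75 + 51.97·810 + 12.48·597 + 66.68·444 = 80062.68.
Real GDP 2017 (at 2014 prices) = 9.53·75 + 28.03·810 + 10.82·597 + 50.30·444 = 52211.79.
Deflator = Nominal/Real × 100 = 80062.68/52211.79 × 100 = 153.342.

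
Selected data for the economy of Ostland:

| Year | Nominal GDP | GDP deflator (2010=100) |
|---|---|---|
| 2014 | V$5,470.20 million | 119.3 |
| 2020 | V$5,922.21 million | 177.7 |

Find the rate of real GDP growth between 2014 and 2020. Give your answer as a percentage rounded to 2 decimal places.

-27.32%

Real GDP 2014 = 5470.20 / 1.193 = 4585.25.
Real GDP 2020 = 5922.21 / 1.777 = 3332.70.
Real growth = 3332.70 / 4585.25 − 1 = -0.2732.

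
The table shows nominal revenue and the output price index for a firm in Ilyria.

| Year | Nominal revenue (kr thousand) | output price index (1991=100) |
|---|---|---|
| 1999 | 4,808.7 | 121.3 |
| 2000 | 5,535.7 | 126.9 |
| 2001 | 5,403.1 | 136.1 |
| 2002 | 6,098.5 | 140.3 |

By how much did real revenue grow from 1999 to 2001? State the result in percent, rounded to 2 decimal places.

Real revenue 1999 = 4808.7/1.213 = 3964.30.
Real revenue 2001 = 5403.1/1.361 = 3969.95.
Change = 3969.95/3964.30 − 1 = 0.0014.

0.14%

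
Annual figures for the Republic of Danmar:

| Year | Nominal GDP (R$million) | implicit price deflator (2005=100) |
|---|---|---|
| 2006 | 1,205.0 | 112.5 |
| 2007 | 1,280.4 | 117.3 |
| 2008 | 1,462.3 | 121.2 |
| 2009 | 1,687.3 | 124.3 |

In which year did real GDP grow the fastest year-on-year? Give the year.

2007: real = 1280.4/1.173 = 1091.56; growth vs 2006 (1071.11) = 1.91%.
2008: real = 1462.3/1.212 = 1206.52; growth vs 2007 (1091.56) = 10.53%.
2009: real = 1687.3/1.243 = 1357.44; growth vs 2008 (1206.52) = 12.51%.

2009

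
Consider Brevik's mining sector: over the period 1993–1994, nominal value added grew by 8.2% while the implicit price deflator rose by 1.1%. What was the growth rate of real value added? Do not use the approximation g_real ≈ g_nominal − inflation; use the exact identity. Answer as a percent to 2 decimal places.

(1 + g_nom) = (1 + g_real)(1 + π), so g_real = 1.0820 / 1.0110 − 1 = 0.07023.

7.02%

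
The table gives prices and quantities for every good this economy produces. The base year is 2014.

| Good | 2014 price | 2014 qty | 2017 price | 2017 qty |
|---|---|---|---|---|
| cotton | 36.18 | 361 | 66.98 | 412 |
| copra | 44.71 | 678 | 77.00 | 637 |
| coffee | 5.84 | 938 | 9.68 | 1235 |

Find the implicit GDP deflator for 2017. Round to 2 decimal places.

175.10

Nominal GDP 2017 = 66.98·412 + 77.00·637 + 9.68·1235 = 88599.56.
Real GDP 2017 (at 2014 prices) = 36.18·412 + 44.71·637 + 5.84·1235 = 50598.83.
Deflator = Nominal/Real × 100 = 88599.56/50598.83 × 100 = 175.102.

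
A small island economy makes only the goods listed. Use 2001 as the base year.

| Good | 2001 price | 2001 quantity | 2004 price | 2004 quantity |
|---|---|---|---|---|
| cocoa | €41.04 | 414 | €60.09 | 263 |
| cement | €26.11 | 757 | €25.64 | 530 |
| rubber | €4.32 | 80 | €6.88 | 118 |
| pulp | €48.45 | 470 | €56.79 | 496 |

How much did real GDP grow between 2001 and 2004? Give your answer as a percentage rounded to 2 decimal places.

-17.87%

Real GDP 2001 = Nominal GDP 2001 = 41.04·414 + 26.11·757 + 4.32·80 + 48.45·470 = 59872.93.
Real GDP 2004 (at 2001 prices) = 41.04·263 + 26.11·530 + 4.32·118 + 48.45·496 = 49172.78.
Real growth = 49172.78/59872.93 − 1 = -0.1787.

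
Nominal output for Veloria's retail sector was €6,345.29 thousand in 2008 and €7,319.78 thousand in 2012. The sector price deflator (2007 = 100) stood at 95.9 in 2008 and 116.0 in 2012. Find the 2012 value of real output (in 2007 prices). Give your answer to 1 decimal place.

€6,310.2 thousand

Real output = Nominal / (sector price deflator/100) = 7319.78 / 1.160 = 6310.16.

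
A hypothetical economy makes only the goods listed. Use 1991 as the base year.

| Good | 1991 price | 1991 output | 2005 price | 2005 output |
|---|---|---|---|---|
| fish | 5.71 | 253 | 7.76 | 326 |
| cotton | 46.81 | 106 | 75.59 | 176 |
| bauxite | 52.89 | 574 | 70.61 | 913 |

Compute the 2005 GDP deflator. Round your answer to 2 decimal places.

Nominal GDP 2005 = 7.76·326 + 75.59·176 + 70.61·913 = 80300.53.
Real GDP 2005 (at 1991 prices) = 5.71·326 + 46.81·176 + 52.89·913 = 58388.59.
Deflator = Nominal/Real × 100 = 80300.53/58388.59 × 100 = 137.528.

137.53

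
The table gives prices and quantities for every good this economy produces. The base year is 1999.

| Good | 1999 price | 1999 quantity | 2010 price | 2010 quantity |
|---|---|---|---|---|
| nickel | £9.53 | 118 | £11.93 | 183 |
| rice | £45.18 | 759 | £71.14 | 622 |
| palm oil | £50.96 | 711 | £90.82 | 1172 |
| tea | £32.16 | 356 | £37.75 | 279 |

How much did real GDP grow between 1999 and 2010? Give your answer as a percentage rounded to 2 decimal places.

Real GDP 1999 = Nominal GDP 1999 = 9.53·118 + 45.18·759 + 50.96·711 + 32.16·356 = 83097.68.
Real GDP 2010 (at 1999 prices) = 9.53·183 + 45.18·622 + 50.96·1172 + 32.16·279 = 98543.71.
Real growth = 98543.71/83097.68 − 1 = 0.1859.

18.59%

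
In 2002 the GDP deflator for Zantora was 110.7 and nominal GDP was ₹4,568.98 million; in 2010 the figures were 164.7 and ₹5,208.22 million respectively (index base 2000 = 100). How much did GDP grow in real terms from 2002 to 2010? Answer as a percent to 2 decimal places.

-23.38%

Deflate each year: 2002 → 4568.98/1.107 = 4127.35; 2010 → 5208.22/1.647 = 3162.25.
So real GDP changed by 3162.25/4127.35 − 1 = -0.2338, i.e. -23.38%.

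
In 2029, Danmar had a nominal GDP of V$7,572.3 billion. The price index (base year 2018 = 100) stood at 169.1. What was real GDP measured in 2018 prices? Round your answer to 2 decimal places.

Real GDP = Nominal / (price index/100) = 7572.3 / 1.691 = 4478.00.

V$4,478.00 billion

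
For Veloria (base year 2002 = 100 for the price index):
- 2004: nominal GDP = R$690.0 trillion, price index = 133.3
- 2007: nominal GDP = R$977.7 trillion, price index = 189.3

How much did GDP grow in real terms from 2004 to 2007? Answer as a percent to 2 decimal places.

-0.22%

Real GDP 2004 = 690.0 / 1.333 = 517.63.
Real GDP 2007 = 977.7 / 1.893 = 516.48.
Real growth = 516.48 / 517.63 − 1 = -0.0022.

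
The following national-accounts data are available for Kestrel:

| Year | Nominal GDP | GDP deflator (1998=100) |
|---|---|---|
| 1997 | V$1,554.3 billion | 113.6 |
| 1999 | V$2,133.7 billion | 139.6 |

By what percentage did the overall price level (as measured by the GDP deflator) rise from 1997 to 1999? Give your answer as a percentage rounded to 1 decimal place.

22.9%

Price-level change = 139.6 / 113.6 − 1 = 0.2289.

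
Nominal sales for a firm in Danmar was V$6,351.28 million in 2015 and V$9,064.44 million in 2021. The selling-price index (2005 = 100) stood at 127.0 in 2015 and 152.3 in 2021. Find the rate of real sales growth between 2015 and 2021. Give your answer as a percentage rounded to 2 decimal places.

Real sales 2015 = 6351.28 / 1.270 = 5001.01.
Real sales 2021 = 9064.44 / 1.523 = 5951.70.
Real growth = 5951.70 / 5001.01 − 1 = 0.1901.

19.01%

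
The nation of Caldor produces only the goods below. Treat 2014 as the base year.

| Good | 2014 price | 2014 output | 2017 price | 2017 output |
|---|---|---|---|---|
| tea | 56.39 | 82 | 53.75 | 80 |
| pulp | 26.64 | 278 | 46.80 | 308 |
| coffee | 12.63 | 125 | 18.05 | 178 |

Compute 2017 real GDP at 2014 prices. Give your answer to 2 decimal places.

Real GDP 2017 = Σ (p_2014 × q_2017) = 56.39·80 + 26.64·308 + 12.63·178 = 14964.46.

14964.46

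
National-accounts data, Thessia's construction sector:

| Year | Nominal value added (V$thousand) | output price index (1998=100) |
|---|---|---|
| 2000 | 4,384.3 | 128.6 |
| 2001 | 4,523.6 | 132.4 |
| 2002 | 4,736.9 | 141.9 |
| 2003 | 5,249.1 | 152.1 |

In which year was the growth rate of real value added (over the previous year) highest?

2001: real = 4523.6/1.324 = 3416.62; growth vs 2000 (3409.25) = 0.22%.
2002: real = 4736.9/1.419 = 3338.20; growth vs 2001 (3416.62) = -2.30%.
2003: real = 5249.1/1.521 = 3451.08; growth vs 2002 (3338.20) = 3.38%.

2003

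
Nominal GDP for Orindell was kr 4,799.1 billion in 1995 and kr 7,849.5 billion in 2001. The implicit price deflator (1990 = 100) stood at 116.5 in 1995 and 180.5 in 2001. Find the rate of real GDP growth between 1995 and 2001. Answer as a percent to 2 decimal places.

Real GDP 1995 = 4799.1 / 1.165 = 4119.40.
Real GDP 2001 = 7849.5 / 1.805 = 4348.75.
Real growth = 4348.75 / 4119.40 − 1 = 0.0557.

5.57%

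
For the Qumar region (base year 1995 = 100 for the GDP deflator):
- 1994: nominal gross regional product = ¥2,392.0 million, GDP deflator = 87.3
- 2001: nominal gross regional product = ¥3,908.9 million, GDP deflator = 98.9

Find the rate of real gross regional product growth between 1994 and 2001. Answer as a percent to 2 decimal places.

44.25%

Deflate each year: 1994 → 2392.0/0.873 = 2739.98; 2001 → 3908.9/0.989 = 3952.38.
So real gross regional product changed by 3952.38/2739.98 − 1 = 0.4425, i.e. 44.25%.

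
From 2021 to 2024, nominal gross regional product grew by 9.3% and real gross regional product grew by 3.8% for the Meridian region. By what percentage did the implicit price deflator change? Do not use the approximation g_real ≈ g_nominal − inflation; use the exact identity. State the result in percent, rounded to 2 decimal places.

5.30%

(1 + g_nom) = (1 + g_real)(1 + π), so π = 1.0930 / 1.0380 − 1 = 0.05299.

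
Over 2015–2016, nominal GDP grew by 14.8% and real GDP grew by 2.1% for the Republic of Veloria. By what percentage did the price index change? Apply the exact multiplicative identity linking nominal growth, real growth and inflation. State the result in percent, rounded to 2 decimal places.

(1 + g_nom) = (1 + g_real)(1 + π), so π = 1.1480 / 1.0210 − 1 = 0.12439.

12.44%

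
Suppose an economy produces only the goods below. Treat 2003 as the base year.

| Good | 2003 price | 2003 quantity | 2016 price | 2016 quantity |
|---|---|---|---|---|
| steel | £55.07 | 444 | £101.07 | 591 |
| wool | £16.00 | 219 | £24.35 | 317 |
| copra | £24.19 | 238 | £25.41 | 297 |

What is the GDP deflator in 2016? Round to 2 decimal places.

Nominal GDP 2016 = 101.07·591 + 24.35·317 + 25.41·297 = 74998.09.
Real GDP 2016 (at 2003 prices) = 55.07·591 + 16.00·317 + 24.19·297 = 44802.80.
Deflator = Nominal/Real × 100 = 74998.09/44802.80 × 100 = 167.396.

167.40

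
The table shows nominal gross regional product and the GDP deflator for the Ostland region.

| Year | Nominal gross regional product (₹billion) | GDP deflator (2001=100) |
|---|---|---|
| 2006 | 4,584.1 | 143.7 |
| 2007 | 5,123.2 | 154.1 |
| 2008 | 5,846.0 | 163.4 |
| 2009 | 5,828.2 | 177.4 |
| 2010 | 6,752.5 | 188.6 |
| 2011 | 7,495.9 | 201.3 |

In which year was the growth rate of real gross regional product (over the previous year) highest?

2007: real = 5123.2/1.541 = 3324.59; growth vs 2006 (3190.05) = 4.22%.
2008: real = 5846.0/1.634 = 3577.72; growth vs 2007 (3324.59) = 7.61%.
2009: real = 5828.2/1.774 = 3285.34; growth vs 2008 (3577.72) = -8.17%.
2010: real = 6752.5/1.886 = 3580.33; growth vs 2009 (3285.34) = 8.98%.
2011: real = 7495.9/2.013 = 3723.75; growth vs 2010 (3580.33) = 4.01%.

2010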